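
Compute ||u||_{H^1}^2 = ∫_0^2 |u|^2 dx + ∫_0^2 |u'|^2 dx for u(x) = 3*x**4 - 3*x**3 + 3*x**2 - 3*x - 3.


||u||_{H^1}^2 = 47896/35

The H^1 norm (squared) on an interval (0, L) is
  ||u||_{H^1}^2 = ∫_0^L u(x)^2 dx + ∫_0^L u'(x)^2 dx.
Compute u'(x) = 12*x**3 - 9*x**2 + 6*x - 3.
Then u(x)^2 = 9*x**8 - 18*x**7 + 27*x**6 - 36*x**5 + 9*x**4 - 9*x**2 + 18*x + 9 and u'(x)^2 = 144*x**6 - 216*x**5 + 225*x**4 - 180*x**3 + 90*x**2 - 36*x + 9.
Integrate each monomial from 0 to 2 using ∫_0^2 c·x^n dx = c·2^(n+1)/(n+1):
  ∫_0^2 u(x)^2 dx = ∫_0^2 (9*x^8 - 18*x^7 + 27*x^6 - 36*x^5 + 9*x^4 - 9*x^2 + 18*x + 9) dx. Term by term:
    ∫_0^2 9*x^8 dx = 512;  ∫_0^2 -18*x^7 dx = -576;  ∫_0^2 27*x^6 dx = 3456/7;
    ∫_0^2 -36*x^5 dx = -384;  ∫_0^2 9*x^4 dx = 288/5;  ∫_0^2 -9*x^2 dx = -24;
    ∫_0^2 18*x dx = 36;  ∫_0^2 9 dx = 18.
  Sum: 512 − 576 + 3456/7 − 384 + 288/5 − 24 + 36 + 18 = 4666/35.
  ∫_0^2 u'(x)^2 dx = ∫_0^2 (144*x^6 - 216*x^5 + 225*x^4 - 180*x^3 + 90*x^2 - 36*x + 9) dx. Term by term:
    ∫_0^2 144*x^6 dx = 18432/7;  ∫_0^2 -216*x^5 dx = -2304;  ∫_0^2 225*x^4 dx = 1440;
    ∫_0^2 -180*x^3 dx = -720;  ∫_0^2 90*x^2 dx = 240;  ∫_0^2 -36*x dx = -72;
    ∫_0^2 9 dx = 18.
  Sum: 18432/7 − 2304 + 1440 − 720 + 240 − 72 + 18 = 8646/7.
Adding: ||u||_{H^1}^2 = 4666/35 + 8646/7 = 47896/35.


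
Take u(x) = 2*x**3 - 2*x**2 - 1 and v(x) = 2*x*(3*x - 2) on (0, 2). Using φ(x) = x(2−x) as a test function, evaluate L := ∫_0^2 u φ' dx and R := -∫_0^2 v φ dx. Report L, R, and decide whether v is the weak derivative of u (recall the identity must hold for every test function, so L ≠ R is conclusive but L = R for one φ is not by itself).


LHS = -64/15, RHS = -64/15. Yes, v = u' weakly.

u(x) = 2*x**3 - 2*x**2 - 1, classical derivative u'(x) = 6*x**2 - 4*x.
φ(x) = x(2−x), so φ'(x) = 2 - 2*x.
Note φ(0) = φ(2) = 0, so the boundary term u·φ vanishes.
LHS = ∫_0^2 u(x) φ'(x) dx = ∫_0^2 (-4*x^4 + 8*x^3 - 4*x^2 + 2*x - 2) dx. Term by term:
  ∫_0^2 -4*x^4 dx = -128/5;  ∫_0^2 8*x^3 dx = 32;  ∫_0^2 -4*x^2 dx = -32/3;
  ∫_0^2 2*x dx = 4;  ∫_0^2 -2 dx = -4.
Sum: -128/5 + 32 − 32/3 + 4 − 4 = -64/15.
So LHS = -64/15.
∫_0^2 v(x) φ(x) dx = ∫_0^2 (-6*x^4 + 16*x^3 - 8*x^2) dx. Term by term:
  ∫_0^2 -6*x^4 dx = -192/5;  ∫_0^2 16*x^3 dx = 64;  ∫_0^2 -8*x^2 dx = -64/3.
Sum: -192/5 + 64 − 64/3 = 64/15.
So RHS = -∫_0^2 v(x) φ(x) dx = -64/15.
LHS = RHS, so the identity holds for this test φ.
Moreover u is smooth here and v(x) = u'(x) = 6*x**2 - 4*x pointwise, so the identity holds for every test function. Hence v is the weak derivative of u.


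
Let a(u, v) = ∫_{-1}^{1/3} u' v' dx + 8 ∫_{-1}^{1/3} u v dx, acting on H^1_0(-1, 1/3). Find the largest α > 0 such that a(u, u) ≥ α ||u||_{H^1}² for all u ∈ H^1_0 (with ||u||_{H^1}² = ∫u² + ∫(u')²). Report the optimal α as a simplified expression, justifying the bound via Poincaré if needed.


α = 1

Coercivity of a(·,·) on H^1_0(-1, 1/3) means a(u, u) ≥ α ||u||_{H^1}² for every u ∈ H^1_0.
The interval has length L = 4/3, and Poincaré/coercivity depend only on L. Here a(u, u) = ∫(u')² + (8)·∫u².
Here c = 8 ≥ 1, so a(u,u) = ∫(u')² + c∫u² ≥ ∫(u')² + ∫u² = ||u||_{H^1}², i.e. α = 1 works. No larger α is possible: a(u,u) ≥ α||u||_{H^1}² means (1−α)∫(u')² ≥ (α−c)∫u², and for the modes u_n = sin(nπ(x−x₀)/L) (x₀ the left endpoint) one has ∫u_n²/∫(u_n')² = (L/(nπ))² → 0, so a(u_n,u_n)/||u_n||_{H^1}² → 1. Hence the optimal constant is α = 1.
Therefore α = 1.


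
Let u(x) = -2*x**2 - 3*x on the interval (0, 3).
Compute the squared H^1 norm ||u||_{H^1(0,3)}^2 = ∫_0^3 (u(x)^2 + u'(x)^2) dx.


||u||_{H^1}^2 = 3987/5

The H^1 norm (squared) on an interval (0, L) is
  ||u||_{H^1}^2 = ∫_0^L u(x)^2 dx + ∫_0^L u'(x)^2 dx.
Compute u'(x) = -4*x - 3.
Then u(x)^2 = 4*x**4 + 12*x**3 + 9*x**2 and u'(x)^2 = 16*x**2 + 24*x + 9.
Integrate each monomial from 0 to 3 using ∫_0^3 c·x^n dx = c·3^(n+1)/(n+1):
  ∫_0^3 u(x)^2 dx = ∫_0^3 (4*x^4 + 12*x^3 + 9*x^2) dx. Term by term:
    ∫_0^3 4*x^4 dx = 972/5;  ∫_0^3 12*x^3 dx = 243;  ∫_0^3 9*x^2 dx = 81.
  Sum: 972/5 + 243 + 81 = 2592/5.
  ∫_0^3 u'(x)^2 dx = ∫_0^3 (16*x^2 + 24*x + 9) dx. Term by term:
    ∫_0^3 16*x^2 dx = 144;  ∫_0^3 24*x dx = 108;  ∫_0^3 9 dx = 27.
  Sum: 144 + 108 + 27 = 279.
Adding: ||u||_{H^1}^2 = 2592/5 + 279 = 3987/5.


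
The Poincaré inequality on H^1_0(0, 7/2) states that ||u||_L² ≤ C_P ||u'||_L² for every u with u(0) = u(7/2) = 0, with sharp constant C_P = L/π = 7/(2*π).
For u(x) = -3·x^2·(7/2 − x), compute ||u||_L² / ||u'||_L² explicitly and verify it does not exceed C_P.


||u||_L² / ||u'||_L² = sqrt(14)/4 < C_P = 7/(2*π).

u(x) = -3·x^2·(7/2 − x), so u'(x) = 3*x*(3*x - 7).
u(x) = -3·x^2·(7/2 − x) vanishes at x = 0 and x = 7/2, so u ∈ H^1_0(0, 7/2). Differentiate via the product rule and integrate the resulting polynomials term by term.
  ∫_0^7/2 u² dx = ∫_0^7/2 (9*x^6 - 63*x^5 + 441*x^4/4) dx. Term by term:
    ∫_0^7/2 9*x^6 dx = 1058841/128;  ∫_0^7/2 -63*x^5 dx = -2470629/128;  ∫_0^7/2 441*x^4/4 dx = 7411887/640.
  Sum: 1058841/128 − 2470629/128 + 7411887/640 = 352947/640.
  ∫_0^7/2 (u')² dx = ∫_0^7/2 (81*x^4 - 378*x^3 + 441*x^2) dx. Term by term:
    ∫_0^7/2 81*x^4 dx = 1361367/160;  ∫_0^7/2 -378*x^3 dx = -453789/32;  ∫_0^7/2 441*x^2 dx = 50421/8.
  Sum: 1361367/160 − 453789/32 + 50421/8 = 50421/80.
∫_0^7/2 u² dx = 352947/640, so ||u||_L² = 343*sqrt(30)/80.
∫_0^7/2 (u')² dx = 50421/80, so ||u'||_L² = 49*sqrt(105)/20.
Ratio ||u||_L² / ||u'||_L² = sqrt(14)/4.
Sharp Poincaré constant on H^1_0(0, 7/2) is C_P = L/π = 7/(2*π), achieved by sin(2*π/7·x).
A polynomial bump cannot attain the sharp Poincaré constant (only the first sine eigenfunction does), so the ratio is strictly less than C_P, consistent with ||u||_L² ≤ C_P ||u'||_L².


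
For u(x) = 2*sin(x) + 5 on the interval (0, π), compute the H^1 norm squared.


||u||_{H^1(0,π)}^2 = 40 + 29*π

u'(x) = 2*cos(x).
Expand u² and (u')² and integrate term by term on (0, π), using: for integers n ≥ 1, ∫_0^π sin²(nx) dx = ∫_0^π cos²(nx) dx = π/2; for n ≠ n', ∫_0^π sin(nx)sin(n'x) dx = ∫_0^π cos(nx)cos(n'x) dx = 0; and by product-to-sum, ∫_0^π sin(nx)cos(n'x) dx = ½∫_0^π [sin((n+n')x) + sin((n−n')x)] dx, which is 0 when n+n' is even and 2n/(n²−n'²) when n+n' is odd (it need not vanish on (0, π)). For the constant mode: ∫_0^π 1 dx = π, ∫_0^π cos(nx) dx = 0, ∫_0^π sin(nx) dx = (1−(−1)^n)/n.
  u² squared terms: (5)²·∫1 dx = 25·π = 25*π;  (2)²·∫sin(x)² dx = 4·π/2 = 2*π.
  u² cross terms: 2·(5)·(2)·∫1·sin(x) dx = 20·(2) = 40.
  So ∫_0^π u² dx = 25*π + 2*π + 40 = 40 + 27*π.
  (u')² squared terms: (2)²·∫cos(x)² dx = 4·π/2 = 2*π.
  So ∫_0^π (u')² dx = 2*π.
||u||_{H^1}^2 = (40 + 27*π) + (2*π) = 40 + 29*π.


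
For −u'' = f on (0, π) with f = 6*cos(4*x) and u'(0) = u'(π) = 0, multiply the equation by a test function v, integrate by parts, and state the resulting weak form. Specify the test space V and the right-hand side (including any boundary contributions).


V = H^1(0, π) (no boundary constraint on v; u is determined up to an additive constant); weak form: ∫_0^π u'v' dx = ∫_0^π (6*cos(4*x)) v dx for all v ∈ V.

Multiply both sides by a test function v and integrate from 0 to π:
  ∫_0^π −u''(x) v(x) dx = ∫_0^π f(x) v(x) dx.
Integrate the LHS by parts once:
  ∫_0^π −u'' v dx = −[u'(x) v(x)]_0^π + ∫_0^π u'(x) v'(x) dx.
Thus ∫_0^π u'(x) v'(x) dx = ∫_0^π f(x) v(x) dx + [u'(x) v(x)]_0^π.
Choose V so that boundary terms are either known or forced to vanish.
u has homogeneous Neumann: u'(0) = u'(π) = 0. So [u' v]_0^π = 0·v(π) − 0·v(0) = 0 for any v; take V = H^1(0, π).
Weak formulation: find u (satisfying any essential BC) such that ∫_0^π u'(x) v'(x) dx = ∫_0^π f v dx for all v ∈ V (homogeneous Neumann, so boundary terms vanish).
Substituting f(x) = 6*cos(4*x), the right-hand side is ∫_0^π (6*cos(4*x)) v dx.
Compatibility check (pure Neumann): taking v ≡ 1 ∈ V gives 0 = ∫_0^π f dx + (0) − (0), i.e. ∫_0^π f dx must equal u'(0) − u'(π) = 0. Indeed ∫_0^π (6*cos(4*x)) dx = 0, so the data are compatible. The solution is then unique only up to an additive constant (fix it e.g. by requiring ∫_0^π u dx = 0).


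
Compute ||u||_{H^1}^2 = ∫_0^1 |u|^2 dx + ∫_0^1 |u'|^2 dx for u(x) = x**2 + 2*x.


||u||_{H^1}^2 = 178/15

The H^1 norm (squared) on an interval (0, L) is
  ||u||_{H^1}^2 = ∫_0^L u(x)^2 dx + ∫_0^L u'(x)^2 dx.
Compute u'(x) = 2*x + 2.
Then u(x)^2 = x**4 + 4*x**3 + 4*x**2 and u'(x)^2 = 4*x**2 + 8*x + 4.
Integrate each monomial from 0 to 1 using ∫_0^1 c·x^n dx = c·1^(n+1)/(n+1):
  ∫_0^1 u(x)^2 dx = ∫_0^1 (x^4 + 4*x^3 + 4*x^2) dx. Term by term:
    ∫_0^1 x^4 dx = 1/5;  ∫_0^1 4*x^3 dx = 1;  ∫_0^1 4*x^2 dx = 4/3.
  Sum: 1/5 + 1 + 4/3 = 38/15.
  ∫_0^1 u'(x)^2 dx = ∫_0^1 (4*x^2 + 8*x + 4) dx. Term by term:
    ∫_0^1 4*x^2 dx = 4/3;  ∫_0^1 8*x dx = 4;  ∫_0^1 4 dx = 4.
  Sum: 4/3 + 4 + 4 = 28/3.
Adding: ||u||_{H^1}^2 = 38/15 + 28/3 = 178/15.


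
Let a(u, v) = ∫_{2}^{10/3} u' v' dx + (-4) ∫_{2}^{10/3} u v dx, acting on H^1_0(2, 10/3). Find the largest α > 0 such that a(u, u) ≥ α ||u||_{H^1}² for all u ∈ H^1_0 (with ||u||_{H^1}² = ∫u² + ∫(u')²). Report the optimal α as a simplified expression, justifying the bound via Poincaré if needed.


α = (-64 + 9*π^2)/(16 + 9*π^2)

Coercivity of a(·,·) on H^1_0(2, 10/3) means a(u, u) ≥ α ||u||_{H^1}² for every u ∈ H^1_0.
The interval has length L = 4/3, and Poincaré/coercivity depend only on L. Here a(u, u) = ∫(u')² + (-4)·∫u².
Here c = -4 < 0 with |c| < (π/L)² = 9*π^2/16, so coercivity still holds. The condition a(u,u) ≥ α||u||_{H^1}² reads (1−α)∫(u')² ≥ (α−c)∫u². Any admissible α is ≤ 1 (rapidly oscillating u have ∫u²/∫(u')² → 0), and α = 1 would force 0 ≥ (1−c)∫u², impossible since c < 1; so 1−α > 0. By the sharp Poincaré inequality on H^1_0 of an interval of length L, ∫(u')² ≥ (π/L)²∫u² with equality for the first sine mode sin(π(x−x₀)/L) (x₀ the left endpoint), so the inequality holds for all u iff (1−α)(π/L)² ≥ α − c, i.e. α ≤ ((π/L)² + c)/((π/L)² + 1) = (1 + c(L/π)²)/(1 + (L/π)²). (Direct route, valid since c ≤ 0: Poincaré gives c∫u² ≥ c(L/π)²∫(u')², so a(u,u) ≥ (1 + c(L/π)²)∫(u')², while ||u||_{H^1}² ≤ (1 + (L/π)²)∫(u')²; dividing yields the same α.) With (π/L)² = 9*π^2/16 and c = -4, the largest admissible constant is α = ((π/L)² + c)/((π/L)² + 1).
Simplifying, α = (-64 + 9*π^2)/(16 + 9*π^2).


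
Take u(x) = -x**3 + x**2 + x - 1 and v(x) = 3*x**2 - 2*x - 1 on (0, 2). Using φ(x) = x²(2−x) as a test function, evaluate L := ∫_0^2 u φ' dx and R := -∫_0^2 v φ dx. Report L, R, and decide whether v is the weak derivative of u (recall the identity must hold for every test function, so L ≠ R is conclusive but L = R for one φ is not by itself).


LHS = 28/15, RHS = -28/15. No, v is not the weak derivative of u.

u(x) = -x**3 + x**2 + x - 1, classical derivative u'(x) = -3*x**2 + 2*x + 1.
φ(x) = x²(2−x), so φ'(x) = x*(4 - 3*x).
Note φ(0) = φ(2) = 0, so the boundary term u·φ vanishes.
LHS = ∫_0^2 u(x) φ'(x) dx = ∫_0^2 (3*x^5 - 7*x^4 + x^3 + 7*x^2 - 4*x) dx. Term by term:
  ∫_0^2 3*x^5 dx = 32;  ∫_0^2 -7*x^4 dx = -224/5;  ∫_0^2 x^3 dx = 4;
  ∫_0^2 7*x^2 dx = 56/3;  ∫_0^2 -4*x dx = -8.
Sum: 32 − 224/5 + 4 + 56/3 − 8 = 28/15.
So LHS = 28/15.
∫_0^2 v(x) φ(x) dx = ∫_0^2 (-3*x^5 + 8*x^4 - 3*x^3 - 2*x^2) dx. Term by term:
  ∫_0^2 -3*x^5 dx = -32;  ∫_0^2 8*x^4 dx = 256/5;  ∫_0^2 -3*x^3 dx = -12;
  ∫_0^2 -2*x^2 dx = -16/3.
Sum: -32 + 256/5 − 12 − 16/3 = 28/15.
So RHS = -∫_0^2 v(x) φ(x) dx = -28/15.
LHS − RHS = 56/15 ≠ 0, so the identity fails.
(For a valid weak derivative the identity must hold for EVERY test function, in particular this one. The failure shows v is NOT the weak derivative of u.)
Correct weak derivative would be u'(x) = -3*x**2 + 2*x + 1.


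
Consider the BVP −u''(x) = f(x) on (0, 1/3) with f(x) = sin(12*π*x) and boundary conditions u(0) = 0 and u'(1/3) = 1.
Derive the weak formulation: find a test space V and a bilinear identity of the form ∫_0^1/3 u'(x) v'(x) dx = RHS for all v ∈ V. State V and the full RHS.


V = {v ∈ H^1(0, 1/3) : v(0) = 0} (test functions vanish at x = 0 where u is specified); weak form: ∫_0^1/3 u'v' dx = ∫_0^1/3 (sin(12*π*x)) v dx + v(1/3) for all v ∈ V.

Multiply both sides by a test function v and integrate from 0 to 1/3:
  ∫_0^1/3 −u''(x) v(x) dx = ∫_0^1/3 f(x) v(x) dx.
Integrate the LHS by parts once:
  ∫_0^1/3 −u'' v dx = −[u'(x) v(x)]_0^1/3 + ∫_0^1/3 u'(x) v'(x) dx.
Thus ∫_0^1/3 u'(x) v'(x) dx = ∫_0^1/3 f(x) v(x) dx + [u'(x) v(x)]_0^1/3.
Choose V so that boundary terms are either known or forced to vanish.
Mixed BC: u(0) = 0 (Dirichlet) and u'(1/3) = 1 (Neumann). Define V = {v ∈ H^1(0, 1/3) : v(0) = 0}. Then [u' v]_0^1/3 = u'(1/3)·v(1/3) − u'(0)·0 = v(1/3).
Weak formulation: find u (satisfying any essential BC) such that ∫_0^1/3 u'(x) v'(x) dx = ∫_0^1/3 f v dx + v(1/3) for all v ∈ V (Dirichlet at 0 absorbed into V; Neumann datum at x = 1/3 contributes the boundary term).
Substituting f(x) = sin(12*π*x), the right-hand side is ∫_0^1/3 (sin(12*π*x)) v dx + v(1/3).


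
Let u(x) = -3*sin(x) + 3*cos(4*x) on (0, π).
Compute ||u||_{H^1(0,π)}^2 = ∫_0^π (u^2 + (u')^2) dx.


||u||_{H^1(0,π)}^2 = 204/5 + 171*π/2

u'(x) = -12*sin(4*x) - 3*cos(x).
Expand u² and (u')² and integrate term by term on (0, π), using: for integers n ≥ 1, ∫_0^π sin²(nx) dx = ∫_0^π cos²(nx) dx = π/2; for n ≠ n', ∫_0^π sin(nx)sin(n'x) dx = ∫_0^π cos(nx)cos(n'x) dx = 0; and by product-to-sum, ∫_0^π sin(nx)cos(n'x) dx = ½∫_0^π [sin((n+n')x) + sin((n−n')x)] dx, which is 0 when n+n' is even and 2n/(n²−n'²) when n+n' is odd (it need not vanish on (0, π)).
  u² squared terms: (-3)²·∫sin(x)² dx = 9·π/2 = 9*π/2;  (3)²·∫cos(4x)² dx = 9·π/2 = 9*π/2.
  u² cross terms: 2·(-3)·(3)·∫sin(x)·cos(4x) dx = -18·(-2/15) = 12/5.
  So ∫_0^π u² dx = 9*π/2 + 9*π/2 + 12/5 = 12/5 + 9*π.
  (u')² squared terms: (-12)²·∫sin(4x)² dx = 144·π/2 = 72*π;  (-3)²·∫cos(x)² dx = 9·π/2 = 9*π/2.
  (u')² cross terms: 2·(-12)·(-3)·∫sin(4x)·cos(x) dx = 72·(8/15) = 192/5.
  So ∫_0^π (u')² dx = 72*π + 9*π/2 + 192/5 = 192/5 + 153*π/2.
||u||_{H^1}^2 = (12/5 + 9*π) + (192/5 + 153*π/2) = 204/5 + 171*π/2.


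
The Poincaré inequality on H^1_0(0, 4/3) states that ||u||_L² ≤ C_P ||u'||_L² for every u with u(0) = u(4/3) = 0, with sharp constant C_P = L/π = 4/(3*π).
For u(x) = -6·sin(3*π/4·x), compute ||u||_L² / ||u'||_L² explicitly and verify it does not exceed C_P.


||u||_L² / ||u'||_L² = 4/(3*π) = C_P.

u(x) = -6·sin(3*π/4·x), so u'(x) = -9*π*cos(3*π*x/4)/2.
Writing u(x) = A·sin(kπx/L) with A = -6 and k = 1, use ∫_0^L sin²(kπx/L) dx = L/2 and ∫_0^L cos²(kπx/L) dx = L/2.
u² = 36·sin²(3*π/4·x) and (u')² = 81*π^2/4·cos²(3*π/4·x), and each of sin², cos² integrates to L/2 = 2/3 over (0, 4/3).
∫_0^4/3 u² dx = 24, so ||u||_L² = 2*sqrt(6).
∫_0^4/3 (u')² dx = 27*π^2/2, so ||u'||_L² = 3*sqrt(6)*π/2.
Ratio ||u||_L² / ||u'||_L² = 4/(3*π).
Sharp Poincaré constant on H^1_0(0, 4/3) is C_P = L/π = 4/(3*π), achieved by sin(3*π/4·x).
This is the k = 1 eigenfunction (up to amplitude), so the ratio equals the sharp Poincaré constant exactly.


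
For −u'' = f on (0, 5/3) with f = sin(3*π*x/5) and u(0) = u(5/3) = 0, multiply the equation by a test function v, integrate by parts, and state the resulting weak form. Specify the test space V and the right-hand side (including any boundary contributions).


V = H^1_0(0, 5/3) (so v(0) = v(5/3) = 0); weak form: ∫_0^5/3 u'v' dx = ∫_0^5/3 (sin(3*π*x/5)) v dx for all v ∈ V.

Multiply both sides by a test function v and integrate from 0 to 5/3:
  ∫_0^5/3 −u''(x) v(x) dx = ∫_0^5/3 f(x) v(x) dx.
Integrate the LHS by parts once:
  ∫_0^5/3 −u'' v dx = −[u'(x) v(x)]_0^5/3 + ∫_0^5/3 u'(x) v'(x) dx.
Thus ∫_0^5/3 u'(x) v'(x) dx = ∫_0^5/3 f(x) v(x) dx + [u'(x) v(x)]_0^5/3.
Choose V so that boundary terms are either known or forced to vanish.
u is Dirichlet: u(0) = u(5/3) = 0. Let V = H^1_0(0, 5/3); then v(0) = v(5/3) = 0, and [u' v]_0^5/3 = 0.
Weak formulation: find u (satisfying any essential BC) such that ∫_0^5/3 u'(x) v'(x) dx = ∫_0^5/3 f v dx for all v ∈ V.
Substituting f(x) = sin(3*π*x/5), the right-hand side is ∫_0^5/3 (sin(3*π*x/5)) v dx.


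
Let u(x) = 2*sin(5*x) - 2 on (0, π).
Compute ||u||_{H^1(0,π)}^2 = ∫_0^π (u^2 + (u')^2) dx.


||u||_{H^1(0,π)}^2 = -16/5 + 56*π

u'(x) = 10*cos(5*x).
Expand u² and (u')² and integrate term by term on (0, π), using: for integers n ≥ 1, ∫_0^π sin²(nx) dx = ∫_0^π cos²(nx) dx = π/2; for n ≠ n', ∫_0^π sin(nx)sin(n'x) dx = ∫_0^π cos(nx)cos(n'x) dx = 0; and by product-to-sum, ∫_0^π sin(nx)cos(n'x) dx = ½∫_0^π [sin((n+n')x) + sin((n−n')x)] dx, which is 0 when n+n' is even and 2n/(n²−n'²) when n+n' is odd (it need not vanish on (0, π)). For the constant mode: ∫_0^π 1 dx = π, ∫_0^π cos(nx) dx = 0, ∫_0^π sin(nx) dx = (1−(−1)^n)/n.
  u² squared terms: (-2)²·∫1 dx = 4·π = 4*π;  (2)²·∫sin(5x)² dx = 4·π/2 = 2*π.
  u² cross terms: 2·(-2)·(2)·∫1·sin(5x) dx = -8·(2/5) = -16/5.
  So ∫_0^π u² dx = 4*π + 2*π − 16/5 = -16/5 + 6*π.
  (u')² squared terms: (10)²·∫cos(5x)² dx = 100·π/2 = 50*π.
  So ∫_0^π (u')² dx = 50*π.
||u||_{H^1}^2 = (-16/5 + 6*π) + (50*π) = -16/5 + 56*π.


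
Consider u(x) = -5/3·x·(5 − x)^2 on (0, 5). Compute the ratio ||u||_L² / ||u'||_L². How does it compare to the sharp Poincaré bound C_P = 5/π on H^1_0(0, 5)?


||u||_L² / ||u'||_L² = 5*sqrt(14)/14 < C_P = 5/π.

u(x) = -5/3·x·(5 − x)^2, so u'(x) = -5*x^2 + 100*x/3 - 125/3.
u(x) = -5/3·x·(5 − x)^2 vanishes at x = 0 and x = 5, so u ∈ H^1_0(0, 5). Differentiate via the product rule and integrate the resulting polynomials term by term.
  ∫_0^5 u² dx = ∫_0^5 (25*x^6/9 - 500*x^5/9 + 1250*x^4/3 - 12500*x^3/9 + 15625*x^2/9) dx. Term by term:
    ∫_0^5 25*x^6/9 dx = 1953125/63;  ∫_0^5 -500*x^5/9 dx = -3906250/27;  ∫_0^5 1250*x^4/3 dx = 781250/3;
    ∫_0^5 -12500*x^3/9 dx = -1953125/9;  ∫_0^5 15625*x^2/9 dx = 1953125/27.
  Sum: 1953125/63 − 3906250/27 + 781250/3 − 1953125/9 + 1953125/27 = 390625/189.
  ∫_0^5 (u')² dx = ∫_0^5 (25*x^4 - 1000*x^3/3 + 13750*x^2/9 - 25000*x/9 + 15625/9) dx. Term by term:
    ∫_0^5 25*x^4 dx = 15625;  ∫_0^5 -1000*x^3/3 dx = -156250/3;  ∫_0^5 13750*x^2/9 dx = 1718750/27;
    ∫_0^5 -25000*x/9 dx = -312500/9;  ∫_0^5 15625/9 dx = 78125/9.
  Sum: 15625 − 156250/3 + 1718750/27 − 312500/9 + 78125/9 = 31250/27.
∫_0^5 u² dx = 390625/189, so ||u||_L² = 625*sqrt(21)/63.
∫_0^5 (u')² dx = 31250/27, so ||u'||_L² = 125*sqrt(6)/9.
Ratio ||u||_L² / ||u'||_L² = 5*sqrt(14)/14.
Sharp Poincaré constant on H^1_0(0, 5) is C_P = L/π = 5/π, achieved by sin(π/5·x).
A polynomial bump cannot attain the sharp Poincaré constant (only the first sine eigenfunction does), so the ratio is strictly less than C_P, consistent with ||u||_L² ≤ C_P ||u'||_L².


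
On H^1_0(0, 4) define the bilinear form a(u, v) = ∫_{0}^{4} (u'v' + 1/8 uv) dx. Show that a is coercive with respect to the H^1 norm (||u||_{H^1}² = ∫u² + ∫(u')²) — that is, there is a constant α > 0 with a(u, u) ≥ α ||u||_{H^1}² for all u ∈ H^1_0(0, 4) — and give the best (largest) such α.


α = (2 + π^2)/(π^2 + 16)

Coercivity of a(·,·) on H^1_0(0, 4) means a(u, u) ≥ α ||u||_{H^1}² for every u ∈ H^1_0.
The interval has length L = 4, and Poincaré/coercivity depend only on L. Here a(u, u) = ∫(u')² + (1/8)·∫u².
Here 0 < c = 1/8 < 1. The condition a(u,u) ≥ α||u||_{H^1}² reads (1−α)∫(u')² ≥ (α−c)∫u². Any admissible α is ≤ 1 (rapidly oscillating u have ∫u²/∫(u')² → 0), and α = 1 would force 0 ≥ (1−c)∫u², impossible since c < 1; so 1−α > 0. By the sharp Poincaré inequality on H^1_0 of an interval of length L, ∫(u')² ≥ (π/L)²∫u² with equality for the first sine mode sin(π(x−x₀)/L) (x₀ the left endpoint), so the inequality holds for all u iff (1−α)(π/L)² ≥ α − c, i.e. α ≤ ((π/L)² + c)/((π/L)² + 1) = (1 + c(L/π)²)/(1 + (L/π)²). With (π/L)² = π^2/16 and c = 1/8, the largest admissible constant is α = ((π/L)² + c)/((π/L)² + 1).
Simplifying, α = (2 + π^2)/(π^2 + 16).


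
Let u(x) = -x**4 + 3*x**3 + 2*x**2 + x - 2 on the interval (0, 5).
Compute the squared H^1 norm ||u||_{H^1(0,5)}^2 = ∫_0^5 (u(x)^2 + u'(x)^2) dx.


||u||_{H^1}^2 = 1666325/36

The H^1 norm (squared) on an interval (0, L) is
  ||u||_{H^1}^2 = ∫_0^L u(x)^2 dx + ∫_0^L u'(x)^2 dx.
Compute u'(x) = -4*x**3 + 9*x**2 + 4*x + 1.
Then u(x)^2 = x**8 - 6*x**7 + 5*x**6 + 10*x**5 + 14*x**4 - 8*x**3 - 7*x**2 - 4*x + 4 and u'(x)^2 = 16*x**6 - 72*x**5 + 49*x**4 + 64*x**3 + 34*x**2 + 8*x + 1.
Integrate each monomial from 0 to 5 using ∫_0^5 c·x^n dx = c·5^(n+1)/(n+1):
  ∫_0^5 u(x)^2 dx = ∫_0^5 (x^8 - 6*x^7 + 5*x^6 + 10*x^5 + 14*x^4 - 8*x^3 - 7*x^2 - 4*x + 4) dx. Term by term:
    ∫_0^5 x^8 dx = 1953125/9;  ∫_0^5 -6*x^7 dx = -1171875/4;  ∫_0^5 5*x^6 dx = 390625/7;
    ∫_0^5 10*x^5 dx = 78125/3;  ∫_0^5 14*x^4 dx = 8750;  ∫_0^5 -8*x^3 dx = -1250;
    ∫_0^5 -7*x^2 dx = -875/3;  ∫_0^5 -4*x dx = -50;  ∫_0^5 4 dx = 20.
  Sum: 1953125/9 − 1171875/4 + 390625/7 + 78125/3 + 8750 − 1250 − 875/3 − 50 + 20 = 3293315/252.
  ∫_0^5 u'(x)^2 dx = ∫_0^5 (16*x^6 - 72*x^5 + 49*x^4 + 64*x^3 + 34*x^2 + 8*x + 1) dx. Term by term:
    ∫_0^5 16*x^6 dx = 1250000/7;  ∫_0^5 -72*x^5 dx = -187500;  ∫_0^5 49*x^4 dx = 30625;
    ∫_0^5 64*x^3 dx = 10000;  ∫_0^5 34*x^2 dx = 4250/3;  ∫_0^5 8*x dx = 100;
    ∫_0^5 1 dx = 5.
  Sum: 1250000/7 − 187500 + 30625 + 10000 + 4250/3 + 100 + 5 = 697580/21.
Adding: ||u||_{H^1}^2 = 3293315/252 + 697580/21 = 1666325/36.


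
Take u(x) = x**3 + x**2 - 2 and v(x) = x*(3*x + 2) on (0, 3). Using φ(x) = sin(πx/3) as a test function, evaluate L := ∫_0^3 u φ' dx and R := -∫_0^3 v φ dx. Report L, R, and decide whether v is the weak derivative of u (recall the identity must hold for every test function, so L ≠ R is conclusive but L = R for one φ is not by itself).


LHS = -99/π + 324/π^3, RHS = -99/π + 324/π^3. Yes, v = u' weakly.

u(x) = x**3 + x**2 - 2, classical derivative u'(x) = 3*x**2 + 2*x.
φ(x) = sin(πx/3), so φ'(x) = π*cos(π*x/3)/3.
Note φ(0) = φ(3) = 0, so the boundary term u·φ vanishes.
LHS = ∫_0^3 u(x) φ'(x) dx = ∫_0^3 (π*x^3*cos(π*x/3)/3 + π*x^2*cos(π*x/3)/3 - 2*π*cos(π*x/3)/3) dx. Term by term:
  ∫_0^3 -2*π*cos(π*x/3)/3 dx = 0;  ∫_0^3 π*x^2*cos(π*x/3)/3 dx = -18/π;  ∫_0^3 π*x^3*cos(π*x/3)/3 dx = -81/π + 324/π^3.
Sum: 0 − 18/π + -81/π + 324/π^3 = -99/π + 324/π^3.
So LHS = -99/π + 324/π^3.
∫_0^3 v(x) φ(x) dx = ∫_0^3 (3*x^2*sin(π*x/3) + 2*x*sin(π*x/3)) dx. Term by term:
  ∫_0^3 2*x*sin(π*x/3) dx = 18/π;  ∫_0^3 3*x^2*sin(π*x/3) dx = -324/π^3 + 81/π.
Sum: 18/π + -324/π^3 + 81/π = -324/π^3 + 99/π.
So RHS = -∫_0^3 v(x) φ(x) dx = -99/π + 324/π^3.
LHS = RHS, so the identity holds for this test φ.
Moreover u is smooth here and v(x) = u'(x) = 3*x**2 + 2*x pointwise, so the identity holds for every test function. Hence v is the weak derivative of u.


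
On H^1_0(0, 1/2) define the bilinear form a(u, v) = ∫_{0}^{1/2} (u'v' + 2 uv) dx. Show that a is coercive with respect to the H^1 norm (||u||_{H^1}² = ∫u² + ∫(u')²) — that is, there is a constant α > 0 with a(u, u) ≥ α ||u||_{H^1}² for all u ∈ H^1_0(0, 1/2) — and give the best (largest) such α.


α = 1

Coercivity of a(·,·) on H^1_0(0, 1/2) means a(u, u) ≥ α ||u||_{H^1}² for every u ∈ H^1_0.
The interval has length L = 1/2, and Poincaré/coercivity depend only on L. Here a(u, u) = ∫(u')² + (2)·∫u².
Here c = 2 ≥ 1, so a(u,u) = ∫(u')² + c∫u² ≥ ∫(u')² + ∫u² = ||u||_{H^1}², i.e. α = 1 works. No larger α is possible: a(u,u) ≥ α||u||_{H^1}² means (1−α)∫(u')² ≥ (α−c)∫u², and for the modes u_n = sin(nπ(x−x₀)/L) (x₀ the left endpoint) one has ∫u_n²/∫(u_n')² = (L/(nπ))² → 0, so a(u_n,u_n)/||u_n||_{H^1}² → 1. Hence the optimal constant is α = 1.
Therefore α = 1.


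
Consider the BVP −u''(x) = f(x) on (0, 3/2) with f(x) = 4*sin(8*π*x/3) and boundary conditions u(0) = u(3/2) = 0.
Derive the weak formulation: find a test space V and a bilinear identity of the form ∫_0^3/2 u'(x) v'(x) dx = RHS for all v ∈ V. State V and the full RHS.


V = H^1_0(0, 3/2) (so v(0) = v(3/2) = 0); weak form: ∫_0^3/2 u'v' dx = ∫_0^3/2 (4*sin(8*π*x/3)) v dx for all v ∈ V.

Multiply both sides by a test function v and integrate from 0 to 3/2:
  ∫_0^3/2 −u''(x) v(x) dx = ∫_0^3/2 f(x) v(x) dx.
Integrate the LHS by parts once:
  ∫_0^3/2 −u'' v dx = −[u'(x) v(x)]_0^3/2 + ∫_0^3/2 u'(x) v'(x) dx.
Thus ∫_0^3/2 u'(x) v'(x) dx = ∫_0^3/2 f(x) v(x) dx + [u'(x) v(x)]_0^3/2.
Choose V so that boundary terms are either known or forced to vanish.
u is Dirichlet: u(0) = u(3/2) = 0. Let V = H^1_0(0, 3/2); then v(0) = v(3/2) = 0, and [u' v]_0^3/2 = 0.
Weak formulation: find u (satisfying any essential BC) such that ∫_0^3/2 u'(x) v'(x) dx = ∫_0^3/2 f v dx for all v ∈ V.
Substituting f(x) = 4*sin(8*π*x/3), the right-hand side is ∫_0^3/2 (4*sin(8*π*x/3)) v dx.


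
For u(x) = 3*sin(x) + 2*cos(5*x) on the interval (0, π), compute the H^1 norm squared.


||u||_{H^1(0,π)}^2 = 61*π

u'(x) = -10*sin(5*x) + 3*cos(x).
Expand u² and (u')² and integrate term by term on (0, π), using: for integers n ≥ 1, ∫_0^π sin²(nx) dx = ∫_0^π cos²(nx) dx = π/2; for n ≠ n', ∫_0^π sin(nx)sin(n'x) dx = ∫_0^π cos(nx)cos(n'x) dx = 0; and by product-to-sum, ∫_0^π sin(nx)cos(n'x) dx = ½∫_0^π [sin((n+n')x) + sin((n−n')x)] dx, which is 0 when n+n' is even and 2n/(n²−n'²) when n+n' is odd (it need not vanish on (0, π)).
  u² squared terms: (2)²·∫cos(5x)² dx = 4·π/2 = 2*π;  (3)²·∫sin(x)² dx = 9·π/2 = 9*π/2.
  u² cross terms: 2·(2)·(3)·∫cos(5x)·sin(x) dx = 12·(0) = 0.
  So ∫_0^π u² dx = 2*π + 9*π/2 + 0 = 13*π/2.
  (u')² squared terms: (-10)²·∫sin(5x)² dx = 100·π/2 = 50*π;  (3)²·∫cos(x)² dx = 9·π/2 = 9*π/2.
  (u')² cross terms: 2·(-10)·(3)·∫sin(5x)·cos(x) dx = -60·(0) = 0.
  So ∫_0^π (u')² dx = 50*π + 9*π/2 + 0 = 109*π/2.
||u||_{H^1}^2 = (13*π/2) + (109*π/2) = 61*π.


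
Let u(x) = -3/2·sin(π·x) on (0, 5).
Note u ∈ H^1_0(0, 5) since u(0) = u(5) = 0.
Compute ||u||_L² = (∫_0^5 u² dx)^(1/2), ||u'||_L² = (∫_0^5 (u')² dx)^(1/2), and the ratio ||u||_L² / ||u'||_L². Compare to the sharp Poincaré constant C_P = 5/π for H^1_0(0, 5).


||u||_L² / ||u'||_L² = 1/π < C_P = 5/π.

u(x) = -3/2·sin(π·x), so u'(x) = -3*π*cos(π*x)/2.
Writing u(x) = A·sin(kπx/L) with A = -3/2 and k = 5, use ∫_0^L sin²(kπx/L) dx = L/2 and ∫_0^L cos²(kπx/L) dx = L/2.
u² = 9/4·sin²(π·x) and (u')² = 9*π^2/4·cos²(π·x), and each of sin², cos² integrates to L/2 = 5/2 over (0, 5).
∫_0^5 u² dx = 45/8, so ||u||_L² = 3*sqrt(10)/4.
∫_0^5 (u')² dx = 45*π^2/8, so ||u'||_L² = 3*sqrt(10)*π/4.
Ratio ||u||_L² / ||u'||_L² = 1/π.
Sharp Poincaré constant on H^1_0(0, 5) is C_P = L/π = 5/π, achieved by sin(π/5·x).
This is the k = 5 harmonic; the ratio L/(kπ) is strictly less than C_P = L/π, consistent with the sharp inequality ||u||_L² ≤ C_P ||u'||_L².


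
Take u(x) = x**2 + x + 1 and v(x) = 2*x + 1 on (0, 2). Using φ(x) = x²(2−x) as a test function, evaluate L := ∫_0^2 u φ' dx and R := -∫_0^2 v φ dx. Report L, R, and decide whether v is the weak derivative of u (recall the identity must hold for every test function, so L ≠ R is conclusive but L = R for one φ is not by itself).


LHS = -68/15, RHS = -68/15. Yes, v = u' weakly.

u(x) = x**2 + x + 1, classical derivative u'(x) = 2*x + 1.
φ(x) = x²(2−x), so φ'(x) = x*(4 - 3*x).
Note φ(0) = φ(2) = 0, so the boundary term u·φ vanishes.
LHS = ∫_0^2 u(x) φ'(x) dx = ∫_0^2 (-3*x^4 + x^3 + x^2 + 4*x) dx. Term by term:
  ∫_0^2 -3*x^4 dx = -96/5;  ∫_0^2 x^3 dx = 4;  ∫_0^2 x^2 dx = 8/3;
  ∫_0^2 4*x dx = 8.
Sum: -96/5 + 4 + 8/3 + 8 = -68/15.
So LHS = -68/15.
∫_0^2 v(x) φ(x) dx = ∫_0^2 (-2*x^4 + 3*x^3 + 2*x^2) dx. Term by term:
  ∫_0^2 -2*x^4 dx = -64/5;  ∫_0^2 3*x^3 dx = 12;  ∫_0^2 2*x^2 dx = 16/3.
Sum: -64/5 + 12 + 16/3 = 68/15.
So RHS = -∫_0^2 v(x) φ(x) dx = -68/15.
LHS = RHS, so the identity holds for this test φ.
Moreover u is smooth here and v(x) = u'(x) = 2*x + 1 pointwise, so the identity holds for every test function. Hence v is the weak derivative of u.


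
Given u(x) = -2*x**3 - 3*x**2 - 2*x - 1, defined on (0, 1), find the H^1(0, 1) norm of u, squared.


||u||_{H^1}^2 = 8138/105

The H^1 norm (squared) on an interval (0, L) is
  ||u||_{H^1}^2 = ∫_0^L u(x)^2 dx + ∫_0^L u'(x)^2 dx.
Compute u'(x) = -6*x**2 - 6*x - 2.
Then u(x)^2 = 4*x**6 + 12*x**5 + 17*x**4 + 16*x**3 + 10*x**2 + 4*x + 1 and u'(x)^2 = 36*x**4 + 72*x**3 + 60*x**2 + 24*x + 4.
Integrate each monomial from 0 to 1 using ∫_0^1 c·x^n dx = c·1^(n+1)/(n+1):
  ∫_0^1 u(x)^2 dx = ∫_0^1 (4*x^6 + 12*x^5 + 17*x^4 + 16*x^3 + 10*x^2 + 4*x + 1) dx. Term by term:
    ∫_0^1 4*x^6 dx = 4/7;  ∫_0^1 12*x^5 dx = 2;  ∫_0^1 17*x^4 dx = 17/5;
    ∫_0^1 16*x^3 dx = 4;  ∫_0^1 10*x^2 dx = 10/3;  ∫_0^1 4*x dx = 2;
    ∫_0^1 1 dx = 1.
  Sum: 4/7 + 2 + 17/5 + 4 + 10/3 + 2 + 1 = 1712/105.
  ∫_0^1 u'(x)^2 dx = ∫_0^1 (36*x^4 + 72*x^3 + 60*x^2 + 24*x + 4) dx. Term by term:
    ∫_0^1 36*x^4 dx = 36/5;  ∫_0^1 72*x^3 dx = 18;  ∫_0^1 60*x^2 dx = 20;
    ∫_0^1 24*x dx = 12;  ∫_0^1 4 dx = 4.
  Sum: 36/5 + 18 + 20 + 12 + 4 = 306/5.
Adding: ||u||_{H^1}^2 = 1712/105 + 306/5 = 8138/105.


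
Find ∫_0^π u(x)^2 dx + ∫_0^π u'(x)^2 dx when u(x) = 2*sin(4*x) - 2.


||u||_{H^1(0,π)}^2 = 38*π

u'(x) = 8*cos(4*x).
Expand u² and (u')² and integrate term by term on (0, π), using: for integers n ≥ 1, ∫_0^π sin²(nx) dx = ∫_0^π cos²(nx) dx = π/2; for n ≠ n', ∫_0^π sin(nx)sin(n'x) dx = ∫_0^π cos(nx)cos(n'x) dx = 0; and by product-to-sum, ∫_0^π sin(nx)cos(n'x) dx = ½∫_0^π [sin((n+n')x) + sin((n−n')x)] dx, which is 0 when n+n' is even and 2n/(n²−n'²) when n+n' is odd (it need not vanish on (0, π)). For the constant mode: ∫_0^π 1 dx = π, ∫_0^π cos(nx) dx = 0, ∫_0^π sin(nx) dx = (1−(−1)^n)/n.
  u² squared terms: (-2)²·∫1 dx = 4·π = 4*π;  (2)²·∫sin(4x)² dx = 4·π/2 = 2*π.
  u² cross terms: 2·(-2)·(2)·∫1·sin(4x) dx = -8·(0) = 0.
  So ∫_0^π u² dx = 4*π + 2*π + 0 = 6*π.
  (u')² squared terms: (8)²·∫cos(4x)² dx = 64·π/2 = 32*π.
  So ∫_0^π (u')² dx = 32*π.
||u||_{H^1}^2 = (6*π) + (32*π) = 38*π.


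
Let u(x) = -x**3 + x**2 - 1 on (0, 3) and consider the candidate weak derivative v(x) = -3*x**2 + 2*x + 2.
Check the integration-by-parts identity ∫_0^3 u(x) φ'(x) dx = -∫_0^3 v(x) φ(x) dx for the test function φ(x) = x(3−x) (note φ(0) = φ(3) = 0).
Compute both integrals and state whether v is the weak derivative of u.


LHS = 459/20, RHS = 279/20. No, v is not the weak derivative of u.

u(x) = -x**3 + x**2 - 1, classical derivative u'(x) = -3*x**2 + 2*x.
φ(x) = x(3−x), so φ'(x) = 3 - 2*x.
Note φ(0) = φ(3) = 0, so the boundary term u·φ vanishes.
LHS = ∫_0^3 u(x) φ'(x) dx = ∫_0^3 (2*x^4 - 5*x^3 + 3*x^2 + 2*x - 3) dx. Term by term:
  ∫_0^3 2*x^4 dx = 486/5;  ∫_0^3 -5*x^3 dx = -405/4;  ∫_0^3 3*x^2 dx = 27;
  ∫_0^3 2*x dx = 9;  ∫_0^3 -3 dx = -9.
Sum: 486/5 − 405/4 + 27 + 9 − 9 = 459/20.
So LHS = 459/20.
∫_0^3 v(x) φ(x) dx = ∫_0^3 (3*x^4 - 11*x^3 + 4*x^2 + 6*x) dx. Term by term:
  ∫_0^3 3*x^4 dx = 729/5;  ∫_0^3 -11*x^3 dx = -891/4;  ∫_0^3 4*x^2 dx = 36;
  ∫_0^3 6*x dx = 27.
Sum: 729/5 − 891/4 + 36 + 27 = -279/20.
So RHS = -∫_0^3 v(x) φ(x) dx = 279/20.
LHS − RHS = 9 ≠ 0, so the identity fails.
(For a valid weak derivative the identity must hold for EVERY test function, in particular this one. The failure shows v is NOT the weak derivative of u.)
Correct weak derivative would be u'(x) = -3*x**2 + 2*x.


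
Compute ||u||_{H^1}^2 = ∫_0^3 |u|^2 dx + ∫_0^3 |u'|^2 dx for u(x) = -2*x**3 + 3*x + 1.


||u||_{H^1}^2 = 75219/35

The H^1 norm (squared) on an interval (0, L) is
  ||u||_{H^1}^2 = ∫_0^L u(x)^2 dx + ∫_0^L u'(x)^2 dx.
Compute u'(x) = 3 - 6*x**2.
Then u(x)^2 = 4*x**6 - 12*x**4 - 4*x**3 + 9*x**2 + 6*x + 1 and u'(x)^2 = 36*x**4 - 36*x**2 + 9.
Integrate each monomial from 0 to 3 using ∫_0^3 c·x^n dx = c·3^(n+1)/(n+1):
  ∫_0^3 u(x)^2 dx = ∫_0^3 (4*x^6 - 12*x^4 - 4*x^3 + 9*x^2 + 6*x + 1) dx. Term by term:
    ∫_0^3 4*x^6 dx = 8748/7;  ∫_0^3 -12*x^4 dx = -2916/5;  ∫_0^3 -4*x^3 dx = -81;
    ∫_0^3 9*x^2 dx = 81;  ∫_0^3 6*x dx = 27;  ∫_0^3 1 dx = 3.
  Sum: 8748/7 − 2916/5 − 81 + 81 + 27 + 3 = 24378/35.
  ∫_0^3 u'(x)^2 dx = ∫_0^3 (36*x^4 - 36*x^2 + 9) dx. Term by term:
    ∫_0^3 36*x^4 dx = 8748/5;  ∫_0^3 -36*x^2 dx = -324;  ∫_0^3 9 dx = 27.
  Sum: 8748/5 − 324 + 27 = 7263/5.
Adding: ||u||_{H^1}^2 = 24378/35 + 7263/5 = 75219/35.


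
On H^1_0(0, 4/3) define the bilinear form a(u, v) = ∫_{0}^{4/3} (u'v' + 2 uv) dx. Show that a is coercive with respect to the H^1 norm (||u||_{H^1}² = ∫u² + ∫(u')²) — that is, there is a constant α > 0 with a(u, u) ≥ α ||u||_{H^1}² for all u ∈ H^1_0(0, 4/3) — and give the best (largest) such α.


α = 1

Coercivity of a(·,·) on H^1_0(0, 4/3) means a(u, u) ≥ α ||u||_{H^1}² for every u ∈ H^1_0.
The interval has length L = 4/3, and Poincaré/coercivity depend only on L. Here a(u, u) = ∫(u')² + (2)·∫u².
Here c = 2 ≥ 1, so a(u,u) = ∫(u')² + c∫u² ≥ ∫(u')² + ∫u² = ||u||_{H^1}², i.e. α = 1 works. No larger α is possible: a(u,u) ≥ α||u||_{H^1}² means (1−α)∫(u')² ≥ (α−c)∫u², and for the modes u_n = sin(nπ(x−x₀)/L) (x₀ the left endpoint) one has ∫u_n²/∫(u_n')² = (L/(nπ))² → 0, so a(u_n,u_n)/||u_n||_{H^1}² → 1. Hence the optimal constant is α = 1.
Therefore α = 1.


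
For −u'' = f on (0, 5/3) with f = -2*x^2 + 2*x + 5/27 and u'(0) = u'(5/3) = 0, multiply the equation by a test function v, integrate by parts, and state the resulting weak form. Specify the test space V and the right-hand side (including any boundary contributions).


V = H^1(0, 5/3) (no boundary constraint on v; u is determined up to an additive constant); weak form: ∫_0^5/3 u'v' dx = ∫_0^5/3 (-2*x^2 + 2*x + 5/27) v dx for all v ∈ V.

Multiply both sides by a test function v and integrate from 0 to 5/3:
  ∫_0^5/3 −u''(x) v(x) dx = ∫_0^5/3 f(x) v(x) dx.
Integrate the LHS by parts once:
  ∫_0^5/3 −u'' v dx = −[u'(x) v(x)]_0^5/3 + ∫_0^5/3 u'(x) v'(x) dx.
Thus ∫_0^5/3 u'(x) v'(x) dx = ∫_0^5/3 f(x) v(x) dx + [u'(x) v(x)]_0^5/3.
Choose V so that boundary terms are either known or forced to vanish.
u has homogeneous Neumann: u'(0) = u'(5/3) = 0. So [u' v]_0^5/3 = 0·v(5/3) − 0·v(0) = 0 for any v; take V = H^1(0, 5/3).
Weak formulation: find u (satisfying any essential BC) such that ∫_0^5/3 u'(x) v'(x) dx = ∫_0^5/3 f v dx for all v ∈ V (homogeneous Neumann, so boundary terms vanish).
Substituting f(x) = -2*x^2 + 2*x + 5/27, the right-hand side is ∫_0^5/3 (-2*x^2 + 2*x + 5/27) v dx.
Compatibility check (pure Neumann): taking v ≡ 1 ∈ V gives 0 = ∫_0^5/3 f dx + (0) − (0), i.e. ∫_0^5/3 f dx must equal u'(0) − u'(5/3) = 0. Indeed ∫_0^5/3 (-2*x^2 + 2*x + 5/27) dx = 0, so the data are compatible. The solution is then unique only up to an additive constant (fix it e.g. by requiring ∫_0^5/3 u dx = 0).


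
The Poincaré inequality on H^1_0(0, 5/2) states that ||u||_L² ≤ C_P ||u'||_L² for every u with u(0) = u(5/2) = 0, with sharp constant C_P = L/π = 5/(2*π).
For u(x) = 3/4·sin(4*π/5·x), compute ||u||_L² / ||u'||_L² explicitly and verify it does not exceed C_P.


||u||_L² / ||u'||_L² = 5/(4*π) < C_P = 5/(2*π).

u(x) = 3/4·sin(4*π/5·x), so u'(x) = 3*π*cos(4*π*x/5)/5.
Writing u(x) = A·sin(kπx/L) with A = 3/4 and k = 2, use ∫_0^L sin²(kπx/L) dx = L/2 and ∫_0^L cos²(kπx/L) dx = L/2.
u² = 9/16·sin²(4*π/5·x) and (u')² = 9*π^2/25·cos²(4*π/5·x), and each of sin², cos² integrates to L/2 = 5/4 over (0, 5/2).
∫_0^5/2 u² dx = 45/64, so ||u||_L² = 3*sqrt(5)/8.
∫_0^5/2 (u')² dx = 9*π^2/20, so ||u'||_L² = 3*sqrt(5)*π/10.
Ratio ||u||_L² / ||u'||_L² = 5/(4*π).
Sharp Poincaré constant on H^1_0(0, 5/2) is C_P = L/π = 5/(2*π), achieved by sin(2*π/5·x).
This is the k = 2 harmonic; the ratio L/(kπ) is strictly less than C_P = L/π, consistent with the sharp inequality ||u||_L² ≤ C_P ||u'||_L².


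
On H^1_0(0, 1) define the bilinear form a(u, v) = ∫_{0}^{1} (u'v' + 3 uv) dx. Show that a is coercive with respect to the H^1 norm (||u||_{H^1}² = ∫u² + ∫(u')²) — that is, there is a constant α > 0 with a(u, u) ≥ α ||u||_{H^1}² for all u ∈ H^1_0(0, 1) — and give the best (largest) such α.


α = 1

Coercivity of a(·,·) on H^1_0(0, 1) means a(u, u) ≥ α ||u||_{H^1}² for every u ∈ H^1_0.
The interval has length L = 1, and Poincaré/coercivity depend only on L. Here a(u, u) = ∫(u')² + (3)·∫u².
Here c = 3 ≥ 1, so a(u,u) = ∫(u')² + c∫u² ≥ ∫(u')² + ∫u² = ||u||_{H^1}², i.e. α = 1 works. No larger α is possible: a(u,u) ≥ α||u||_{H^1}² means (1−α)∫(u')² ≥ (α−c)∫u², and for the modes u_n = sin(nπ(x−x₀)/L) (x₀ the left endpoint) one has ∫u_n²/∫(u_n')² = (L/(nπ))² → 0, so a(u_n,u_n)/||u_n||_{H^1}² → 1. Hence the optimal constant is α = 1.
Therefore α = 1.


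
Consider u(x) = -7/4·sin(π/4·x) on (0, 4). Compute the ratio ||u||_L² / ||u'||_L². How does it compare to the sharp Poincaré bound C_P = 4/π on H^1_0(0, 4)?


||u||_L² / ||u'||_L² = 4/π = C_P.

u(x) = -7/4·sin(π/4·x), so u'(x) = -7*π*cos(π*x/4)/16.
Writing u(x) = A·sin(kπx/L) with A = -7/4 and k = 1, use ∫_0^L sin²(kπx/L) dx = L/2 and ∫_0^L cos²(kπx/L) dx = L/2.
u² = 49/16·sin²(π/4·x) and (u')² = 49*π^2/256·cos²(π/4·x), and each of sin², cos² integrates to L/2 = 2 over (0, 4).
∫_0^4 u² dx = 49/8, so ||u||_L² = 7*sqrt(2)/4.
∫_0^4 (u')² dx = 49*π^2/128, so ||u'||_L² = 7*sqrt(2)*π/16.
Ratio ||u||_L² / ||u'||_L² = 4/π.
Sharp Poincaré constant on H^1_0(0, 4) is C_P = L/π = 4/π, achieved by sin(π/4·x).
This is the k = 1 eigenfunction (up to amplitude), so the ratio equals the sharp Poincaré constant exactly.


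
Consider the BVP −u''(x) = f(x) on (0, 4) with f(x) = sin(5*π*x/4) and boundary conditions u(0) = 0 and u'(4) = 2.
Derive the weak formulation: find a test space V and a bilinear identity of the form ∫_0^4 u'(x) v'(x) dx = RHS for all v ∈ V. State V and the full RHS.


V = {v ∈ H^1(0, 4) : v(0) = 0} (test functions vanish at x = 0 where u is specified); weak form: ∫_0^4 u'v' dx = ∫_0^4 (sin(5*π*x/4)) v dx + 2·v(4) for all v ∈ V.

Multiply both sides by a test function v and integrate from 0 to 4:
  ∫_0^4 −u''(x) v(x) dx = ∫_0^4 f(x) v(x) dx.
Integrate the LHS by parts once:
  ∫_0^4 −u'' v dx = −[u'(x) v(x)]_0^4 + ∫_0^4 u'(x) v'(x) dx.
Thus ∫_0^4 u'(x) v'(x) dx = ∫_0^4 f(x) v(x) dx + [u'(x) v(x)]_0^4.
Choose V so that boundary terms are either known or forced to vanish.
Mixed BC: u(0) = 0 (Dirichlet) and u'(4) = 2 (Neumann). Define V = {v ∈ H^1(0, 4) : v(0) = 0}. Then [u' v]_0^4 = u'(4)·v(4) − u'(0)·0 = 2·v(4).
Weak formulation: find u (satisfying any essential BC) such that ∫_0^4 u'(x) v'(x) dx = ∫_0^4 f v dx + 2·v(4) for all v ∈ V (Dirichlet at 0 absorbed into V; Neumann datum at x = 4 contributes the boundary term).
Substituting f(x) = sin(5*π*x/4), the right-hand side is ∫_0^4 (sin(5*π*x/4)) v dx + 2·v(4).


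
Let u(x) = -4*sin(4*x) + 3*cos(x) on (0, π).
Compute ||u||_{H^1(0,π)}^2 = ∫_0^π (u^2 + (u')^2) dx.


||u||_{H^1(0,π)}^2 = -128/5 + 145*π

u'(x) = -3*sin(x) - 16*cos(4*x).
Expand u² and (u')² and integrate term by term on (0, π), using: for integers n ≥ 1, ∫_0^π sin²(nx) dx = ∫_0^π cos²(nx) dx = π/2; for n ≠ n', ∫_0^π sin(nx)sin(n'x) dx = ∫_0^π cos(nx)cos(n'x) dx = 0; and by product-to-sum, ∫_0^π sin(nx)cos(n'x) dx = ½∫_0^π [sin((n+n')x) + sin((n−n')x)] dx, which is 0 when n+n' is even and 2n/(n²−n'²) when n+n' is odd (it need not vanish on (0, π)).
  u² squared terms: (-4)²·∫sin(4x)² dx = 16·π/2 = 8*π;  (3)²·∫cos(x)² dx = 9·π/2 = 9*π/2.
  u² cross terms: 2·(-4)·(3)·∫sin(4x)·cos(x) dx = -24·(8/15) = -64/5.
  So ∫_0^π u² dx = 8*π + 9*π/2 − 64/5 = -64/5 + 25*π/2.
  (u')² squared terms: (-16)²·∫cos(4x)² dx = 256·π/2 = 128*π;  (-3)²·∫sin(x)² dx = 9·π/2 = 9*π/2.
  (u')² cross terms: 2·(-16)·(-3)·∫cos(4x)·sin(x) dx = 96·(-2/15) = -64/5.
  So ∫_0^π (u')² dx = 128*π + 9*π/2 − 64/5 = -64/5 + 265*π/2.
||u||_{H^1}^2 = (-64/5 + 25*π/2) + (-64/5 + 265*π/2) = -128/5 + 145*π.
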